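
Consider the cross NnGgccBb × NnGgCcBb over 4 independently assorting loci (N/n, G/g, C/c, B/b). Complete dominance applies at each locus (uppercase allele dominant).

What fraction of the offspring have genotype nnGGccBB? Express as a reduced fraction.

NnGgccBb gametes: NGcB×2, NGcb×2, NgcB×2, Ngcb×2, nGcB×2, nGcb×2, ngcB×2, ngcb×2
NnGgCcBb gametes: NGCB×1, NGCb×1, NGcB×1, NGcb×1, NgCB×1, NgCb×1, NgcB×1, Ngcb×1, nGCB×1, nGCb×1, nGcB×1, nGcb×1, ngCB×1, ngCb×1, ngcB×1, ngcb×1
NnGgccBb×NnGgCcBb grid (16·16=256): NNGGCcBB=2 NNGGCcBb=4 NNGGCcbb=2 NNGGccBB=2 NNGGccBb=4 NNGGccbb=2 NNGgCcBB=4 NNGgCcBb=8 NNGgCcbb=4 NNGgccBB=4 NNGgccBb=8 NNGgccbb=4 NNggCcBB=2 NNggCcBb=4 NNggCcbb=2 NNggccBB=2 NNggccBb=4 NNggccbb=2 NnGGCcBB=4 NnGGCcBb=8 NnGGCcbb=4 NnGGccBB=4 NnGGccBb=8 NnGGccbb=4 NnGgCcBB=8 NnGgCcBb=16 NnGgCcbb=8 NnGgccBB=8 NnGgccBb=16 NnGgccbb=8 NnggCcBB=4 NnggCcBb=8 NnggCcbb=4 NnggccBB=4 NnggccBb=8 Nnggccbb=4 nnGGCcBB=2 nnGGCcBb=4 nnGGCcbb=2 nnGGccBB=2 nnGGccBb=4 nnGGccbb=2 nnGgCcBB=4 nnGgCcBb=8 nnGgCcbb=4 nnGgccBB=4 nnGgccBb=8 nnGgccbb=4 nnggCcBB=2 nnggCcBb=4 nnggCcbb=2 nnggccBB=2 nnggccBb=4 nnggccbb=2
nnGGccBB hits 2/256; gcd=2; 2÷2/256÷2 = 1/128

P(nnGGccBB) = 1/128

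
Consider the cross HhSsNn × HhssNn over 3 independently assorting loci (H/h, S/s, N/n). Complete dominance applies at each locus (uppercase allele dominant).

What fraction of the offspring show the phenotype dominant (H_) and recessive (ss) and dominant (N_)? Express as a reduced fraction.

HhSsNn gametes: HSN×1, HSn×1, HsN×1, Hsn×1, hSN×1, hSn×1, hsN×1, hsn×1
HhssNn gametes: HsN×2, Hsn×2, hsN×2, hsn×2
HhSsNn×HhssNn grid (8·8=64): HHSsNN=2 HHSsNn=4 HHSsnn=2 HHssNN=2 HHssNn=4 HHssnn=2 HhSsNN=4 HhSsNn=8 HhSsnn=4 HhssNN=4 HhssNn=8 Hhssnn=4 hhSsNN=2 hhSsNn=4 hhSsnn=2 hhssNN=2 hhssNn=4 hhssnn=2
H_ ss N_ hits 18/64; gcd=2; 18÷2/64÷2 = 9/32

P(H_ ss N_) = 9/32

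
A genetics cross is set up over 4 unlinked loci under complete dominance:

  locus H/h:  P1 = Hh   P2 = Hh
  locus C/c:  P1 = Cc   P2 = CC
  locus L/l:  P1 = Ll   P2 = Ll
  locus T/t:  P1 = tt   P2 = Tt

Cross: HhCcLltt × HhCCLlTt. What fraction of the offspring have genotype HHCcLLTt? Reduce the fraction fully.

HhCcLltt gametes: HCLt×2, HClt×2, HcLt×2, Hclt×2, hCLt×2, hClt×2, hcLt×2, hclt×2
HhCCLlTt gametes: HCLT×2, HCLt×2, HClT×2, HClt×2, hCLT×2, hCLt×2, hClT×2, hClt×2
HhCcLltt×HhCCLlTt grid (16·16=256): HHCCLLTt=4 HHCCLLtt=4 HHCCLlTt=8 HHCCLltt=8 HHCCllTt=4 HHCClltt=4 HHCcLLTt=4 HHCcLLtt=4 HHCcLlTt=8 HHCcLltt=8 HHCcllTt=4 HHCclltt=4 HhCCLLTt=8 HhCCLLtt=8 HhCCLlTt=16 HhCCLltt=16 HhCCllTt=8 HhCClltt=8 HhCcLLTt=8 HhCcLLtt=8 HhCcLlTt=16 HhCcLltt=16 HhCcllTt=8 HhCclltt=8 hhCCLLTt=4 hhCCLLtt=4 hhCCLlTt=8 hhCCLltt=8 hhCCllTt=4 hhCClltt=4 hhCcLLTt=4 hhCcLLtt=4 hhCcLlTt=8 hhCcLltt=8 hhCcllTt=4 hhCclltt=4
HHCcLLTt hits 4/256; gcd=4; 4÷4/256÷4 = 1/64

P(HHCcLLTt) = 1/64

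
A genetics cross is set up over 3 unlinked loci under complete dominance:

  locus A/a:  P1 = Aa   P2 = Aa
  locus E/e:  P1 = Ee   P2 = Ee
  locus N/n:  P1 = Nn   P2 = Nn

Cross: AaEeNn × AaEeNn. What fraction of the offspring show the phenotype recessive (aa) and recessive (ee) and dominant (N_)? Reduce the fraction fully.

P(aa ee N_) = 3/64

AaEeNn gametes: AEN×1, AEn×1, AeN×1, Aen×1, aEN×1, aEn×1, aeN×1, aen×1
AaEeNn gametes: AEN×1, AEn×1, AeN×1, Aen×1, aEN×1, aEn×1, aeN×1, aen×1
AaEeNn×AaEeNn grid (8·8=64): AAEENN=1 AAEENn=2 AAEEnn=1 AAEeNN=2 AAEeNn=4 AAEenn=2 AAeeNN=1 AAeeNn=2 AAeenn=1 AaEENN=2 AaEENn=4 AaEEnn=2 AaEeNN=4 AaEeNn=8 AaEenn=4 AaeeNN=2 AaeeNn=4 Aaeenn=2 aaEENN=1 aaEENn=2 aaEEnn=1 aaEeNN=2 aaEeNn=4 aaEenn=2 aaeeNN=1 aaeeNn=2 aaeenn=1
aa ee N_ hits 3/64; gcd=1; 3÷1/64÷1 = 3/64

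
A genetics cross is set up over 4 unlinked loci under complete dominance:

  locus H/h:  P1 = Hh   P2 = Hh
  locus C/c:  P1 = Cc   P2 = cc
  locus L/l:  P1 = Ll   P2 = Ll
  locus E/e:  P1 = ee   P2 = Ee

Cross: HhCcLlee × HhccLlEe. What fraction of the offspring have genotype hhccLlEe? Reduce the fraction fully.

P(hhccLlEe) = 1/32

HhCcLlee gametes: HCLe×2, HCle×2, HcLe×2, Hcle×2, hCLe×2, hCle×2, hcLe×2, hcle×2
HhccLlEe gametes: HcLE×2, HcLe×2, HclE×2, Hcle×2, hcLE×2, hcLe×2, hclE×2, hcle×2
HhCcLlee×HhccLlEe grid (16·16=256): HHCcLLEe=4 HHCcLLee=4 HHCcLlEe=8 HHCcLlee=8 HHCcllEe=4 HHCcllee=4 HHccLLEe=4 HHccLLee=4 HHccLlEe=8 HHccLlee=8 HHccllEe=4 HHccllee=4 HhCcLLEe=8 HhCcLLee=8 HhCcLlEe=16 HhCcLlee=16 HhCcllEe=8 HhCcllee=8 HhccLLEe=8 HhccLLee=8 HhccLlEe=16 HhccLlee=16 HhccllEe=8 Hhccllee=8 hhCcLLEe=4 hhCcLLee=4 hhCcLlEe=8 hhCcLlee=8 hhCcllEe=4 hhCcllee=4 hhccLLEe=4 hhccLLee=4 hhccLlEe=8 hhccLlee=8 hhccllEe=4 hhccllee=4
hhccLlEe hits 8/256; gcd=8; 8÷8/256÷8 = 1/32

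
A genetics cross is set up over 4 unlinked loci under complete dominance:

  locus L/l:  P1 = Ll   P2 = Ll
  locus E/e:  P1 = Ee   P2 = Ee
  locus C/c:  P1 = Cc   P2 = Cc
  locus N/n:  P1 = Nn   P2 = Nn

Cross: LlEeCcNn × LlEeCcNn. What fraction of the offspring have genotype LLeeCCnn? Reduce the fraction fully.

LlEeCcNn gametes: LECN×1, LECn×1, LEcN×1, LEcn×1, LeCN×1, LeCn×1, LecN×1, Lecn×1, lECN×1, lECn×1, lEcN×1, lEcn×1, leCN×1, leCn×1, lecN×1, lecn×1
LlEeCcNn gametes: LECN×1, LECn×1, LEcN×1, LEcn×1, LeCN×1, LeCn×1, LecN×1, Lecn×1, lECN×1, lECn×1, lEcN×1, lEcn×1, leCN×1, leCn×1, lecN×1, lecn×1
LlEeCcNn×LlEeCcNn grid (16·16=256): LLEECCNN=1 LLEECCNn=2 LLEECCnn=1 LLEECcNN=2 LLEECcNn=4 LLEECcnn=2 LLEEccNN=1 LLEEccNn=2 LLEEccnn=1 LLEeCCNN=2 LLEeCCNn=4 LLEeCCnn=2 LLEeCcNN=4 LLEeCcNn=8 LLEeCcnn=4 LLEeccNN=2 LLEeccNn=4 LLEeccnn=2 LLeeCCNN=1 LLeeCCNn=2 LLeeCCnn=1 LLeeCcNN=2 LLeeCcNn=4 LLeeCcnn=2 LLeeccNN=1 LLeeccNn=2 LLeeccnn=1 LlEECCNN=2 LlEECCNn=4 LlEECCnn=2 LlEECcNN=4 LlEECcNn=8 LlEECcnn=4 LlEEccNN=2 LlEEccNn=4 LlEEccnn=2 LlEeCCNN=4 LlEeCCNn=8 LlEeCCnn=4 LlEeCcNN=8 LlEeCcNn=16 LlEeCcnn=8 LlEeccNN=4 LlEeccNn=8 LlEeccnn=4 LleeCCNN=2 LleeCCNn=4 LleeCCnn=2 LleeCcNN=4 LleeCcNn=8 LleeCcnn=4 LleeccNN=2 LleeccNn=4 Lleeccnn=2 llEECCNN=1 llEECCNn=2 llEECCnn=1 llEECcNN=2 llEECcNn=4 llEECcnn=2 llEEccNN=1 llEEccNn=2 llEEccnn=1 llEeCCNN=2 llEeCCNn=4 llEeCCnn=2 llEeCcNN=4 llEeCcNn=8 llEeCcnn=4 llEeccNN=2 llEeccNn=4 llEeccnn=2 lleeCCNN=1 lleeCCNn=2 lleeCCnn=1 lleeCcNN=2 lleeCcNn=4 lleeCcnn=2 lleeccNN=1 lleeccNn=2 lleeccnn=1
LLeeCCnn hits 1/256; gcd=1; 1÷1/256÷1 = 1/256

P(LLeeCCnn) = 1/256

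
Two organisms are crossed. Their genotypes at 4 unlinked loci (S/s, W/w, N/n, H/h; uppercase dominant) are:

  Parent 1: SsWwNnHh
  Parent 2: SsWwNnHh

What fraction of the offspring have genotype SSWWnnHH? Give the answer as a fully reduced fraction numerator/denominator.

P(SSWWnnHH) = 1/256

SsWwNnHh gametes: SWNH×1, SWNh×1, SWnH×1, SWnh×1, SwNH×1, SwNh×1, SwnH×1, Swnh×1, sWNH×1, sWNh×1, sWnH×1, sWnh×1, swNH×1, swNh×1, swnH×1, swnh×1
SsWwNnHh gametes: SWNH×1, SWNh×1, SWnH×1, SWnh×1, SwNH×1, SwNh×1, SwnH×1, Swnh×1, sWNH×1, sWNh×1, sWnH×1, sWnh×1, swNH×1, swNh×1, swnH×1, swnh×1
SsWwNnHh×SsWwNnHh grid (16·16=256): SSWWNNHH=1 SSWWNNHh=2 SSWWNNhh=1 SSWWNnHH=2 SSWWNnHh=4 SSWWNnhh=2 SSWWnnHH=1 SSWWnnHh=2 SSWWnnhh=1 SSWwNNHH=2 SSWwNNHh=4 SSWwNNhh=2 SSWwNnHH=4 SSWwNnHh=8 SSWwNnhh=4 SSWwnnHH=2 SSWwnnHh=4 SSWwnnhh=2 SSwwNNHH=1 SSwwNNHh=2 SSwwNNhh=1 SSwwNnHH=2 SSwwNnHh=4 SSwwNnhh=2 SSwwnnHH=1 SSwwnnHh=2 SSwwnnhh=1 SsWWNNHH=2 SsWWNNHh=4 SsWWNNhh=2 SsWWNnHH=4 SsWWNnHh=8 SsWWNnhh=4 SsWWnnHH=2 SsWWnnHh=4 SsWWnnhh=2 SsWwNNHH=4 SsWwNNHh=8 SsWwNNhh=4 SsWwNnHH=8 SsWwNnHh=16 SsWwNnhh=8 SsWwnnHH=4 SsWwnnHh=8 SsWwnnhh=4 SswwNNHH=2 SswwNNHh=4 SswwNNhh=2 SswwNnHH=4 SswwNnHh=8 SswwNnhh=4 SswwnnHH=2 SswwnnHh=4 Sswwnnhh=2 ssWWNNHH=1 ssWWNNHh=2 ssWWNNhh=1 ssWWNnHH=2 ssWWNnHh=4 ssWWNnhh=2 ssWWnnHH=1 ssWWnnHh=2 ssWWnnhh=1 ssWwNNHH=2 ssWwNNHh=4 ssWwNNhh=2 ssWwNnHH=4 ssWwNnHh=8 ssWwNnhh=4 ssWwnnHH=2 ssWwnnHh=4 ssWwnnhh=2 sswwNNHH=1 sswwNNHh=2 sswwNNhh=1 sswwNnHH=2 sswwNnHh=4 sswwNnhh=2 sswwnnHH=1 sswwnnHh=2 sswwnnhh=1
SSWWnnHH hits 1/256; gcd=1; 1÷1/256÷1 = 1/256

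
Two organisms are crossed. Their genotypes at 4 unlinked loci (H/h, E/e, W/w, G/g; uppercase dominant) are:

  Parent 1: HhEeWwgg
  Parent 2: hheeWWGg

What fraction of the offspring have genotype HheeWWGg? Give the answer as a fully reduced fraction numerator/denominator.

HhEeWwgg gametes: HEWg×2, HEwg×2, HeWg×2, Hewg×2, hEWg×2, hEwg×2, heWg×2, hewg×2
hheeWWGg gametes: heWG×8, heWg×8
HhEeWwgg×hheeWWGg grid (16·16=256): HhEeWWGg=16 HhEeWWgg=16 HhEeWwGg=16 HhEeWwgg=16 HheeWWGg=16 HheeWWgg=16 HheeWwGg=16 HheeWwgg=16 hhEeWWGg=16 hhEeWWgg=16 hhEeWwGg=16 hhEeWwgg=16 hheeWWGg=16 hheeWWgg=16 hheeWwGg=16 hheeWwgg=16
HheeWWGg hits 16/256; gcd=16; 16÷16/256÷16 = 1/16

P(HheeWWGg) = 1/16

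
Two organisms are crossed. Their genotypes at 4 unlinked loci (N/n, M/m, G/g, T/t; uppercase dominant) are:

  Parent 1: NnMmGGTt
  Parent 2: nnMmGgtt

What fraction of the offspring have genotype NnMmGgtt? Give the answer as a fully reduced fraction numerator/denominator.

P(NnMmGgtt) = 1/16

NnMmGGTt gametes: NMGT×2, NMGt×2, NmGT×2, NmGt×2, nMGT×2, nMGt×2, nmGT×2, nmGt×2
nnMmGgtt gametes: nMGt×4, nMgt×4, nmGt×4, nmgt×4
NnMmGGTt×nnMmGgtt grid (16·16=256): NnMMGGTt=8 NnMMGGtt=8 NnMMGgTt=8 NnMMGgtt=8 NnMmGGTt=16 NnMmGGtt=16 NnMmGgTt=16 NnMmGgtt=16 NnmmGGTt=8 NnmmGGtt=8 NnmmGgTt=8 NnmmGgtt=8 nnMMGGTt=8 nnMMGGtt=8 nnMMGgTt=8 nnMMGgtt=8 nnMmGGTt=16 nnMmGGtt=16 nnMmGgTt=16 nnMmGgtt=16 nnmmGGTt=8 nnmmGGtt=8 nnmmGgTt=8 nnmmGgtt=8
NnMmGgtt hits 16/256; gcd=16; 16÷16/256÷16 = 1/16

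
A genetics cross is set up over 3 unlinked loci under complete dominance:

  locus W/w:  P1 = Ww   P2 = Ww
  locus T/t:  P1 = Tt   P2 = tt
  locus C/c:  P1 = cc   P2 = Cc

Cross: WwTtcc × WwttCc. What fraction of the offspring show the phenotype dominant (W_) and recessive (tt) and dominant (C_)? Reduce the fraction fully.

WwTtcc gametes: WTc×2, Wtc×2, wTc×2, wtc×2
WwttCc gametes: WtC×2, Wtc×2, wtC×2, wtc×2
WwTtcc×WwttCc grid (8·8=64): WWTtCc=4 WWTtcc=4 WWttCc=4 WWttcc=4 WwTtCc=8 WwTtcc=8 WwttCc=8 Wwttcc=8 wwTtCc=4 wwTtcc=4 wwttCc=4 wwttcc=4
W_ tt C_ hits 12/64; gcd=4; 12÷4/64÷4 = 3/16

P(W_ tt C_) = 3/16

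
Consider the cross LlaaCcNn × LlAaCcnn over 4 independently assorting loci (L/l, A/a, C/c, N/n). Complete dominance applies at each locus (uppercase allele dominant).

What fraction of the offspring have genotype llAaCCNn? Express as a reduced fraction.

P(llAaCCNn) = 1/64

LlaaCcNn gametes: LaCN×2, LaCn×2, LacN×2, Lacn×2, laCN×2, laCn×2, lacN×2, lacn×2
LlAaCcnn gametes: LACn×2, LAcn×2, LaCn×2, Lacn×2, lACn×2, lAcn×2, laCn×2, lacn×2
LlaaCcNn×LlAaCcnn grid (16·16=256): LLAaCCNn=4 LLAaCCnn=4 LLAaCcNn=8 LLAaCcnn=8 LLAaccNn=4 LLAaccnn=4 LLaaCCNn=4 LLaaCCnn=4 LLaaCcNn=8 LLaaCcnn=8 LLaaccNn=4 LLaaccnn=4 LlAaCCNn=8 LlAaCCnn=8 LlAaCcNn=16 LlAaCcnn=16 LlAaccNn=8 LlAaccnn=8 LlaaCCNn=8 LlaaCCnn=8 LlaaCcNn=16 LlaaCcnn=16 LlaaccNn=8 Llaaccnn=8 llAaCCNn=4 llAaCCnn=4 llAaCcNn=8 llAaCcnn=8 llAaccNn=4 llAaccnn=4 llaaCCNn=4 llaaCCnn=4 llaaCcNn=8 llaaCcnn=8 llaaccNn=4 llaaccnn=4
llAaCCNn hits 4/256; gcd=4; 4÷4/256÷4 = 1/64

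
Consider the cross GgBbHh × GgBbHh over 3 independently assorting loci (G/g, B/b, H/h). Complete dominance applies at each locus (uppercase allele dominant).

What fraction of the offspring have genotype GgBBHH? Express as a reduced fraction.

P(GgBBHH) = 1/32

GgBbHh gametes: GBH×1, GBh×1, GbH×1, Gbh×1, gBH×1, gBh×1, gbH×1, gbh×1
GgBbHh gametes: GBH×1, GBh×1, GbH×1, Gbh×1, gBH×1, gBh×1, gbH×1, gbh×1
GgBbHh×GgBbHh grid (8·8=64): GGBBHH=1 GGBBHh=2 GGBBhh=1 GGBbHH=2 GGBbHh=4 GGBbhh=2 GGbbHH=1 GGbbHh=2 GGbbhh=1 GgBBHH=2 GgBBHh=4 GgBBhh=2 GgBbHH=4 GgBbHh=8 GgBbhh=4 GgbbHH=2 GgbbHh=4 Ggbbhh=2 ggBBHH=1 ggBBHh=2 ggBBhh=1 ggBbHH=2 ggBbHh=4 ggBbhh=2 ggbbHH=1 ggbbHh=2 ggbbhh=1
GgBBHH hits 2/64; gcd=2; 2÷2/64÷2 = 1/32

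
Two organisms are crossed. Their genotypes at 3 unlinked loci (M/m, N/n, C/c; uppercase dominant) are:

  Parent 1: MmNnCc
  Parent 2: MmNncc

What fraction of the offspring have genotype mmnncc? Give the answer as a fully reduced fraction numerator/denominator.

MmNnCc gametes: MNC×1, MNc×1, MnC×1, Mnc×1, mNC×1, mNc×1, mnC×1, mnc×1
MmNncc gametes: MNc×2, Mnc×2, mNc×2, mnc×2
MmNnCc×MmNncc grid (8·8=64): MMNNCc=2 MMNNcc=2 MMNnCc=4 MMNncc=4 MMnnCc=2 MMnncc=2 MmNNCc=4 MmNNcc=4 MmNnCc=8 MmNncc=8 MmnnCc=4 Mmnncc=4 mmNNCc=2 mmNNcc=2 mmNnCc=4 mmNncc=4 mmnnCc=2 mmnncc=2
mmnncc hits 2/64; gcd=2; 2÷2/64÷2 = 1/32

P(mmnncc) = 1/32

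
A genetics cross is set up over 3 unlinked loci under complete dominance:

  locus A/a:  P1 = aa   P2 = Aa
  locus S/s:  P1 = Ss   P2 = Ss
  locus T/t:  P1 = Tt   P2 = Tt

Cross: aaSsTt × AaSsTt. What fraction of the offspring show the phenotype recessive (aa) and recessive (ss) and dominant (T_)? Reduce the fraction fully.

aaSsTt gametes: aST×2, aSt×2, asT×2, ast×2
AaSsTt gametes: AST×1, ASt×1, AsT×1, Ast×1, aST×1, aSt×1, asT×1, ast×1
aaSsTt×AaSsTt grid (8·8=64): AaSSTT=2 AaSSTt=4 AaSStt=2 AaSsTT=4 AaSsTt=8 AaSstt=4 AassTT=2 AassTt=4 Aasstt=2 aaSSTT=2 aaSSTt=4 aaSStt=2 aaSsTT=4 aaSsTt=8 aaSstt=4 aassTT=2 aassTt=4 aasstt=2
aa ss T_ hits 6/64; gcd=2; 6÷2/64÷2 = 3/32

P(aa ss T_) = 3/32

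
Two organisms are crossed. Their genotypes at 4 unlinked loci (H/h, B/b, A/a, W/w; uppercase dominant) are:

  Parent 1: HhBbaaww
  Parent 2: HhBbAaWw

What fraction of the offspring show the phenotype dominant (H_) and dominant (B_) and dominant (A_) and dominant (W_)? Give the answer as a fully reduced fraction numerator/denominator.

P(H_ B_ A_ W_) = 9/64

HhBbaaww gametes: HBaw×4, Hbaw×4, hBaw×4, hbaw×4
HhBbAaWw gametes: HBAW×1, HBAw×1, HBaW×1, HBaw×1, HbAW×1, HbAw×1, HbaW×1, Hbaw×1, hBAW×1, hBAw×1, hBaW×1, hBaw×1, hbAW×1, hbAw×1, hbaW×1, hbaw×1
HhBbaaww×HhBbAaWw grid (16·16=256): HHBBAaWw=4 HHBBAaww=4 HHBBaaWw=4 HHBBaaww=4 HHBbAaWw=8 HHBbAaww=8 HHBbaaWw=8 HHBbaaww=8 HHbbAaWw=4 HHbbAaww=4 HHbbaaWw=4 HHbbaaww=4 HhBBAaWw=8 HhBBAaww=8 HhBBaaWw=8 HhBBaaww=8 HhBbAaWw=16 HhBbAaww=16 HhBbaaWw=16 HhBbaaww=16 HhbbAaWw=8 HhbbAaww=8 HhbbaaWw=8 Hhbbaaww=8 hhBBAaWw=4 hhBBAaww=4 hhBBaaWw=4 hhBBaaww=4 hhBbAaWw=8 hhBbAaww=8 hhBbaaWw=8 hhBbaaww=8 hhbbAaWw=4 hhbbAaww=4 hhbbaaWw=4 hhbbaaww=4
H_ B_ A_ W_ hits 36/256; gcd=4; 36÷4/256÷4 = 9/64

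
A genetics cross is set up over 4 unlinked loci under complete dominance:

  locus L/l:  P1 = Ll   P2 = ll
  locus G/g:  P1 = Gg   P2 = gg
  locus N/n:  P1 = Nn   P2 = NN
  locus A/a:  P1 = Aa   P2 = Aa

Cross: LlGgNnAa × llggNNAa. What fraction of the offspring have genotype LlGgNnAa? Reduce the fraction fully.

LlGgNnAa gametes: LGNA×1, LGNa×1, LGnA×1, LGna×1, LgNA×1, LgNa×1, LgnA×1, Lgna×1, lGNA×1, lGNa×1, lGnA×1, lGna×1, lgNA×1, lgNa×1, lgnA×1, lgna×1
llggNNAa gametes: lgNA×8, lgNa×8
LlGgNnAa×llggNNAa grid (16·16=256): LlGgNNAA=8 LlGgNNAa=16 LlGgNNaa=8 LlGgNnAA=8 LlGgNnAa=16 LlGgNnaa=8 LlggNNAA=8 LlggNNAa=16 LlggNNaa=8 LlggNnAA=8 LlggNnAa=16 LlggNnaa=8 llGgNNAA=8 llGgNNAa=16 llGgNNaa=8 llGgNnAA=8 llGgNnAa=16 llGgNnaa=8 llggNNAA=8 llggNNAa=16 llggNNaa=8 llggNnAA=8 llggNnAa=16 llggNnaa=8
LlGgNnAa hits 16/256; gcd=16; 16÷16/256÷16 = 1/16

P(LlGgNnAa) = 1/16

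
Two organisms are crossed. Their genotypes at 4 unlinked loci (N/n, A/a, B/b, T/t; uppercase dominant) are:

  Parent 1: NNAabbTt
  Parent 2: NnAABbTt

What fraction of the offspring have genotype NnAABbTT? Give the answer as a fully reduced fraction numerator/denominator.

P(NnAABbTT) = 1/32

NNAabbTt gametes: NAbT×4, NAbt×4, NabT×4, Nabt×4
NnAABbTt gametes: NABT×2, NABt×2, NAbT×2, NAbt×2, nABT×2, nABt×2, nAbT×2, nAbt×2
NNAabbTt×NnAABbTt grid (16·16=256): NNAABbTT=8 NNAABbTt=16 NNAABbtt=8 NNAAbbTT=8 NNAAbbTt=16 NNAAbbtt=8 NNAaBbTT=8 NNAaBbTt=16 NNAaBbtt=8 NNAabbTT=8 NNAabbTt=16 NNAabbtt=8 NnAABbTT=8 NnAABbTt=16 NnAABbtt=8 NnAAbbTT=8 NnAAbbTt=16 NnAAbbtt=8 NnAaBbTT=8 NnAaBbTt=16 NnAaBbtt=8 NnAabbTT=8 NnAabbTt=16 NnAabbtt=8
NnAABbTT hits 8/256; gcd=8; 8÷8/256÷8 = 1/32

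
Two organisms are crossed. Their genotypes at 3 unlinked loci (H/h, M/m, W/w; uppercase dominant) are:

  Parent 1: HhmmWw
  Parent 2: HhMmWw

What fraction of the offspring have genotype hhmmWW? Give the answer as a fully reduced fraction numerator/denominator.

HhmmWw gametes: HmW×2, Hmw×2, hmW×2, hmw×2
HhMmWw gametes: HMW×1, HMw×1, HmW×1, Hmw×1, hMW×1, hMw×1, hmW×1, hmw×1
HhmmWw×HhMmWw grid (8·8=64): HHMmWW=2 HHMmWw=4 HHMmww=2 HHmmWW=2 HHmmWw=4 HHmmww=2 HhMmWW=4 HhMmWw=8 HhMmww=4 HhmmWW=4 HhmmWw=8 Hhmmww=4 hhMmWW=2 hhMmWw=4 hhMmww=2 hhmmWW=2 hhmmWw=4 hhmmww=2
hhmmWW hits 2/64; gcd=2; 2÷2/64÷2 = 1/32

P(hhmmWW) = 1/32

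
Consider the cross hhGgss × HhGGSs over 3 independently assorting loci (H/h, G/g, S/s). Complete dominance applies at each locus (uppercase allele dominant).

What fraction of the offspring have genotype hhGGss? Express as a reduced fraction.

P(hhGGss) = 1/8

hhGgss gametes: hGs×4, hgs×4
HhGGSs gametes: HGS×2, HGs×2, hGS×2, hGs×2
hhGgss×HhGGSs grid (8·8=64): HhGGSs=8 HhGGss=8 HhGgSs=8 HhGgss=8 hhGGSs=8 hhGGss=8 hhGgSs=8 hhGgss=8
hhGGss hits 8/64; gcd=8; 8÷8/64÷8 = 1/8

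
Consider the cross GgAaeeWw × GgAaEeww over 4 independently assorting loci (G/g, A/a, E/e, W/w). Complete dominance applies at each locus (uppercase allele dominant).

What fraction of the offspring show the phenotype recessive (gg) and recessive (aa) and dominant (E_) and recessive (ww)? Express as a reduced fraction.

P(gg aa E_ ww) = 1/64

GgAaeeWw gametes: GAeW×2, GAew×2, GaeW×2, Gaew×2, gAeW×2, gAew×2, gaeW×2, gaew×2
GgAaEeww gametes: GAEw×2, GAew×2, GaEw×2, Gaew×2, gAEw×2, gAew×2, gaEw×2, gaew×2
GgAaeeWw×GgAaEeww grid (16·16=256): GGAAEeWw=4 GGAAEeww=4 GGAAeeWw=4 GGAAeeww=4 GGAaEeWw=8 GGAaEeww=8 GGAaeeWw=8 GGAaeeww=8 GGaaEeWw=4 GGaaEeww=4 GGaaeeWw=4 GGaaeeww=4 GgAAEeWw=8 GgAAEeww=8 GgAAeeWw=8 GgAAeeww=8 GgAaEeWw=16 GgAaEeww=16 GgAaeeWw=16 GgAaeeww=16 GgaaEeWw=8 GgaaEeww=8 GgaaeeWw=8 Ggaaeeww=8 ggAAEeWw=4 ggAAEeww=4 ggAAeeWw=4 ggAAeeww=4 ggAaEeWw=8 ggAaEeww=8 ggAaeeWw=8 ggAaeeww=8 ggaaEeWw=4 ggaaEeww=4 ggaaeeWw=4 ggaaeeww=4
gg aa E_ ww hits 4/256; gcd=4; 4÷4/256÷4 = 1/64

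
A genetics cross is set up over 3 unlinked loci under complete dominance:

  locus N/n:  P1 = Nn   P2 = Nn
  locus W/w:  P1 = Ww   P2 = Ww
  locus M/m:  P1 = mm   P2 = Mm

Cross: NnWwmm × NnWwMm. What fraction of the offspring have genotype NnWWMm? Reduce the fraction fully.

NnWwmm gametes: NWm×2, Nwm×2, nWm×2, nwm×2
NnWwMm gametes: NWM×1, NWm×1, NwM×1, Nwm×1, nWM×1, nWm×1, nwM×1, nwm×1
NnWwmm×NnWwMm grid (8·8=64): NNWWMm=2 NNWWmm=2 NNWwMm=4 NNWwmm=4 NNwwMm=2 NNwwmm=2 NnWWMm=4 NnWWmm=4 NnWwMm=8 NnWwmm=8 NnwwMm=4 Nnwwmm=4 nnWWMm=2 nnWWmm=2 nnWwMm=4 nnWwmm=4 nnwwMm=2 nnwwmm=2
NnWWMm hits 4/64; gcd=4; 4÷4/64÷4 = 1/16

P(NnWWMm) = 1/16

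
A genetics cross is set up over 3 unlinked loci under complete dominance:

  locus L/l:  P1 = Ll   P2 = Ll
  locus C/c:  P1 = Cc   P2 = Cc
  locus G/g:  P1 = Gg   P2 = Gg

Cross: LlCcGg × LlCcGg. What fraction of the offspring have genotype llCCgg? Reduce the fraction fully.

LlCcGg gametes: LCG×1, LCg×1, LcG×1, Lcg×1, lCG×1, lCg×1, lcG×1, lcg×1
LlCcGg gametes: LCG×1, LCg×1, LcG×1, Lcg×1, lCG×1, lCg×1, lcG×1, lcg×1
LlCcGg×LlCcGg grid (8·8=64): LLCCGG=1 LLCCGg=2 LLCCgg=1 LLCcGG=2 LLCcGg=4 LLCcgg=2 LLccGG=1 LLccGg=2 LLccgg=1 LlCCGG=2 LlCCGg=4 LlCCgg=2 LlCcGG=4 LlCcGg=8 LlCcgg=4 LlccGG=2 LlccGg=4 Llccgg=2 llCCGG=1 llCCGg=2 llCCgg=1 llCcGG=2 llCcGg=4 llCcgg=2 llccGG=1 llccGg=2 llccgg=1
llCCgg hits 1/64; gcd=1; 1÷1/64÷1 = 1/64

P(llCCgg) = 1/64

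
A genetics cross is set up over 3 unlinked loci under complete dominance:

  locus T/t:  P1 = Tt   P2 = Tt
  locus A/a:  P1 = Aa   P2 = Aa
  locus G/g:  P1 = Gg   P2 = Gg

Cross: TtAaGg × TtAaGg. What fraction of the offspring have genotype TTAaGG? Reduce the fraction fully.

TtAaGg gametes: TAG×1, TAg×1, TaG×1, Tag×1, tAG×1, tAg×1, taG×1, tag×1
TtAaGg gametes: TAG×1, TAg×1, TaG×1, Tag×1, tAG×1, tAg×1, taG×1, tag×1
TtAaGg×TtAaGg grid (8·8=64): TTAAGG=1 TTAAGg=2 TTAAgg=1 TTAaGG=2 TTAaGg=4 TTAagg=2 TTaaGG=1 TTaaGg=2 TTaagg=1 TtAAGG=2 TtAAGg=4 TtAAgg=2 TtAaGG=4 TtAaGg=8 TtAagg=4 TtaaGG=2 TtaaGg=4 Ttaagg=2 ttAAGG=1 ttAAGg=2 ttAAgg=1 ttAaGG=2 ttAaGg=4 ttAagg=2 ttaaGG=1 ttaaGg=2 ttaagg=1
TTAaGG hits 2/64; gcd=2; 2÷2/64÷2 = 1/32

P(TTAaGG) = 1/32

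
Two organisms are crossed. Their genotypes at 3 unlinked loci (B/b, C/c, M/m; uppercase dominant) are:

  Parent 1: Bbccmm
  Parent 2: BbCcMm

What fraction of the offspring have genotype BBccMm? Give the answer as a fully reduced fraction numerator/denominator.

P(BBccMm) = 1/16

Bbccmm gametes: Bcm×4, bcm×4
BbCcMm gametes: BCM×1, BCm×1, BcM×1, Bcm×1, bCM×1, bCm×1, bcM×1, bcm×1
Bbccmm×BbCcMm grid (8·8=64): BBCcMm=4 BBCcmm=4 BBccMm=4 BBccmm=4 BbCcMm=8 BbCcmm=8 BbccMm=8 Bbccmm=8 bbCcMm=4 bbCcmm=4 bbccMm=4 bbccmm=4
BBccMm hits 4/64; gcd=4; 4÷4/64÷4 = 1/16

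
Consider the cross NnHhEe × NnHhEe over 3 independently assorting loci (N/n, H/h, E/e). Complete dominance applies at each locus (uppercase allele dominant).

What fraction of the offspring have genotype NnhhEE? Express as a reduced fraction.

NnHhEe gametes: NHE×1, NHe×1, NhE×1, Nhe×1, nHE×1, nHe×1, nhE×1, nhe×1
NnHhEe gametes: NHE×1, NHe×1, NhE×1, Nhe×1, nHE×1, nHe×1, nhE×1, nhe×1
NnHhEe×NnHhEe grid (8·8=64): NNHHEE=1 NNHHEe=2 NNHHee=1 NNHhEE=2 NNHhEe=4 NNHhee=2 NNhhEE=1 NNhhEe=2 NNhhee=1 NnHHEE=2 NnHHEe=4 NnHHee=2 NnHhEE=4 NnHhEe=8 NnHhee=4 NnhhEE=2 NnhhEe=4 Nnhhee=2 nnHHEE=1 nnHHEe=2 nnHHee=1 nnHhEE=2 nnHhEe=4 nnHhee=2 nnhhEE=1 nnhhEe=2 nnhhee=1
NnhhEE hits 2/64; gcd=2; 2÷2/64÷2 = 1/32

P(NnhhEE) = 1/32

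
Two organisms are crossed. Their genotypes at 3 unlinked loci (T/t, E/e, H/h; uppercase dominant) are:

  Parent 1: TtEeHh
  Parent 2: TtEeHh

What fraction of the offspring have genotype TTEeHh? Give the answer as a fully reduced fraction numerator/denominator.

P(TTEeHh) = 1/16

TtEeHh gametes: TEH×1, TEh×1, TeH×1, Teh×1, tEH×1, tEh×1, teH×1, teh×1
TtEeHh gametes: TEH×1, TEh×1, TeH×1, Teh×1, tEH×1, tEh×1, teH×1, teh×1
TtEeHh×TtEeHh grid (8·8=64): TTEEHH=1 TTEEHh=2 TTEEhh=1 TTEeHH=2 TTEeHh=4 TTEehh=2 TTeeHH=1 TTeeHh=2 TTeehh=1 TtEEHH=2 TtEEHh=4 TtEEhh=2 TtEeHH=4 TtEeHh=8 TtEehh=4 TteeHH=2 TteeHh=4 Tteehh=2 ttEEHH=1 ttEEHh=2 ttEEhh=1 ttEeHH=2 ttEeHh=4 ttEehh=2 tteeHH=1 tteeHh=2 tteehh=1
TTEeHh hits 4/64; gcd=4; 4÷4/64÷4 = 1/16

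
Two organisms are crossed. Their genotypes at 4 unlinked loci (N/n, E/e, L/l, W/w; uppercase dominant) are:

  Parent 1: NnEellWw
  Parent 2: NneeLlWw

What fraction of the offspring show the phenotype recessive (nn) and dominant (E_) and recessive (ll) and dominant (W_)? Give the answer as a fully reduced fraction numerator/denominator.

NnEellWw gametes: NElW×2, NElw×2, NelW×2, Nelw×2, nElW×2, nElw×2, nelW×2, nelw×2
NneeLlWw gametes: NeLW×2, NeLw×2, NelW×2, Nelw×2, neLW×2, neLw×2, nelW×2, nelw×2
NnEellWw×NneeLlWw grid (16·16=256): NNEeLlWW=4 NNEeLlWw=8 NNEeLlww=4 NNEellWW=4 NNEellWw=8 NNEellww=4 NNeeLlWW=4 NNeeLlWw=8 NNeeLlww=4 NNeellWW=4 NNeellWw=8 NNeellww=4 NnEeLlWW=8 NnEeLlWw=16 NnEeLlww=8 NnEellWW=8 NnEellWw=16 NnEellww=8 NneeLlWW=8 NneeLlWw=16 NneeLlww=8 NneellWW=8 NneellWw=16 Nneellww=8 nnEeLlWW=4 nnEeLlWw=8 nnEeLlww=4 nnEellWW=4 nnEellWw=8 nnEellww=4 nneeLlWW=4 nneeLlWw=8 nneeLlww=4 nneellWW=4 nneellWw=8 nneellww=4
nn E_ ll W_ hits 12/256; gcd=4; 12÷4/256÷4 = 3/64

P(nn E_ ll W_) = 3/64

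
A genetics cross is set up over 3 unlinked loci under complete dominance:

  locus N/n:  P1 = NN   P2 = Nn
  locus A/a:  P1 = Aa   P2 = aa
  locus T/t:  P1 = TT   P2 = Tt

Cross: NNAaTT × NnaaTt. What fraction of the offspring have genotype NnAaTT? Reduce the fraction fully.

P(NnAaTT) = 1/8

NNAaTT gametes: NAT×4, NaT×4
NnaaTt gametes: NaT×2, Nat×2, naT×2, nat×2
NNAaTT×NnaaTt grid (8·8=64): NNAaTT=8 NNAaTt=8 NNaaTT=8 NNaaTt=8 NnAaTT=8 NnAaTt=8 NnaaTT=8 NnaaTt=8
NnAaTT hits 8/64; gcd=8; 8÷8/64÷8 = 1/8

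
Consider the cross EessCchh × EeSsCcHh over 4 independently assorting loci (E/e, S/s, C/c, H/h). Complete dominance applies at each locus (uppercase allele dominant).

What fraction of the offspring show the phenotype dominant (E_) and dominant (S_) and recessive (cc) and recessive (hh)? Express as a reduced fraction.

EessCchh gametes: EsCh×4, Esch×4, esCh×4, esch×4
EeSsCcHh gametes: ESCH×1, ESCh×1, EScH×1, ESch×1, EsCH×1, EsCh×1, EscH×1, Esch×1, eSCH×1, eSCh×1, eScH×1, eSch×1, esCH×1, esCh×1, escH×1, esch×1
EessCchh×EeSsCcHh grid (16·16=256): EESsCCHh=4 EESsCChh=4 EESsCcHh=8 EESsCchh=8 EESsccHh=4 EESscchh=4 EEssCCHh=4 EEssCChh=4 EEssCcHh=8 EEssCchh=8 EEssccHh=4 EEsscchh=4 EeSsCCHh=8 EeSsCChh=8 EeSsCcHh=16 EeSsCchh=16 EeSsccHh=8 EeSscchh=8 EessCCHh=8 EessCChh=8 EessCcHh=16 EessCchh=16 EessccHh=8 Eesscchh=8 eeSsCCHh=4 eeSsCChh=4 eeSsCcHh=8 eeSsCchh=8 eeSsccHh=4 eeSscchh=4 eessCCHh=4 eessCChh=4 eessCcHh=8 eessCchh=8 eessccHh=4 eesscchh=4
E_ S_ cc hh hits 12/256; gcd=4; 12÷4/256÷4 = 3/64

P(E_ S_ cc hh) = 3/64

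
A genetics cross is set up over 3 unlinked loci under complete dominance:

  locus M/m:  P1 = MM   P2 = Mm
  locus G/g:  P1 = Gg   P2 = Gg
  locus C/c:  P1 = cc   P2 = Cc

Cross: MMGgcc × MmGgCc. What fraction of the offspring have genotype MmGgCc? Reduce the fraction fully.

MMGgcc gametes: MGc×4, Mgc×4
MmGgCc gametes: MGC×1, MGc×1, MgC×1, Mgc×1, mGC×1, mGc×1, mgC×1, mgc×1
MMGgcc×MmGgCc grid (8·8=64): MMGGCc=4 MMGGcc=4 MMGgCc=8 MMGgcc=8 MMggCc=4 MMggcc=4 MmGGCc=4 MmGGcc=4 MmGgCc=8 MmGgcc=8 MmggCc=4 Mmggcc=4
MmGgCc hits 8/64; gcd=8; 8÷8/64÷8 = 1/8

P(MmGgCc) = 1/8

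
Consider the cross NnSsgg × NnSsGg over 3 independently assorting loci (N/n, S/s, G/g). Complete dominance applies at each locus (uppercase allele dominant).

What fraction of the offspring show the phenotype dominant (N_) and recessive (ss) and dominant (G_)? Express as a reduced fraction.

NnSsgg gametes: NSg×2, Nsg×2, nSg×2, nsg×2
NnSsGg gametes: NSG×1, NSg×1, NsG×1, Nsg×1, nSG×1, nSg×1, nsG×1, nsg×1
NnSsgg×NnSsGg grid (8·8=64): NNSSGg=2 NNSSgg=2 NNSsGg=4 NNSsgg=4 NNssGg=2 NNssgg=2 NnSSGg=4 NnSSgg=4 NnSsGg=8 NnSsgg=8 NnssGg=4 Nnssgg=4 nnSSGg=2 nnSSgg=2 nnSsGg=4 nnSsgg=4 nnssGg=2 nnssgg=2
N_ ss G_ hits 6/64; gcd=2; 6÷2/64÷2 = 3/32

P(N_ ss G_) = 3/32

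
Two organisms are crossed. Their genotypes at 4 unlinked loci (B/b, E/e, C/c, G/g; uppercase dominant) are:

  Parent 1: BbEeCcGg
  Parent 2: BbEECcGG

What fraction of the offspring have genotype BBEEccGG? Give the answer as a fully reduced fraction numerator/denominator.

P(BBEEccGG) = 1/64

BbEeCcGg gametes: BECG×1, BECg×1, BEcG×1, BEcg×1, BeCG×1, BeCg×1, BecG×1, Becg×1, bECG×1, bECg×1, bEcG×1, bEcg×1, beCG×1, beCg×1, becG×1, becg×1
BbEECcGG gametes: BECG×4, BEcG×4, bECG×4, bEcG×4
BbEeCcGg×BbEECcGG grid (16·16=256): BBEECCGG=4 BBEECCGg=4 BBEECcGG=8 BBEECcGg=8 BBEEccGG=4 BBEEccGg=4 BBEeCCGG=4 BBEeCCGg=4 BBEeCcGG=8 BBEeCcGg=8 BBEeccGG=4 BBEeccGg=4 BbEECCGG=8 BbEECCGg=8 BbEECcGG=16 BbEECcGg=16 BbEEccGG=8 BbEEccGg=8 BbEeCCGG=8 BbEeCCGg=8 BbEeCcGG=16 BbEeCcGg=16 BbEeccGG=8 BbEeccGg=8 bbEECCGG=4 bbEECCGg=4 bbEECcGG=8 bbEECcGg=8 bbEEccGG=4 bbEEccGg=4 bbEeCCGG=4 bbEeCCGg=4 bbEeCcGG=8 bbEeCcGg=8 bbEeccGG=4 bbEeccGg=4
BBEEccGG hits 4/256; gcd=4; 4÷4/256÷4 = 1/64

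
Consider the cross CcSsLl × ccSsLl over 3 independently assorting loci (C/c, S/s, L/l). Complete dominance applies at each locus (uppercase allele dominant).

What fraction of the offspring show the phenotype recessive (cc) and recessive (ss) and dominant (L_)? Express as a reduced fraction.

CcSsLl gametes: CSL×1, CSl×1, CsL×1, Csl×1, cSL×1, cSl×1, csL×1, csl×1
ccSsLl gametes: cSL×2, cSl×2, csL×2, csl×2
CcSsLl×ccSsLl grid (8·8=64): CcSSLL=2 CcSSLl=4 CcSSll=2 CcSsLL=4 CcSsLl=8 CcSsll=4 CcssLL=2 CcssLl=4 Ccssll=2 ccSSLL=2 ccSSLl=4 ccSSll=2 ccSsLL=4 ccSsLl=8 ccSsll=4 ccssLL=2 ccssLl=4 ccssll=2
cc ss L_ hits 6/64; gcd=2; 6÷2/64÷2 = 3/32

P(cc ss L_) = 3/32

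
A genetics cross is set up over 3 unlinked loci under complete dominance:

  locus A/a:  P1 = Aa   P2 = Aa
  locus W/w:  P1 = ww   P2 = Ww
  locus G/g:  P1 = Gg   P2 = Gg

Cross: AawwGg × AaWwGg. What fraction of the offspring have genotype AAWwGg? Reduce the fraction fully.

P(AAWwGg) = 1/16

AawwGg gametes: AwG×2, Awg×2, awG×2, awg×2
AaWwGg gametes: AWG×1, AWg×1, AwG×1, Awg×1, aWG×1, aWg×1, awG×1, awg×1
AawwGg×AaWwGg grid (8·8=64): AAWwGG=2 AAWwGg=4 AAWwgg=2 AAwwGG=2 AAwwGg=4 AAwwgg=2 AaWwGG=4 AaWwGg=8 AaWwgg=4 AawwGG=4 AawwGg=8 Aawwgg=4 aaWwGG=2 aaWwGg=4 aaWwgg=2 aawwGG=2 aawwGg=4 aawwgg=2
AAWwGg hits 4/64; gcd=4; 4÷4/64÷4 = 1/16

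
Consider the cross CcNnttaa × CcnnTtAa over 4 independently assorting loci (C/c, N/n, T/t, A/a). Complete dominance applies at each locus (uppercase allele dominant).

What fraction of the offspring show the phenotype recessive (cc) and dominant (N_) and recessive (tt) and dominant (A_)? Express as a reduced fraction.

CcNnttaa gametes: CNta×4, Cnta×4, cNta×4, cnta×4
CcnnTtAa gametes: CnTA×2, CnTa×2, CntA×2, Cnta×2, cnTA×2, cnTa×2, cntA×2, cnta×2
CcNnttaa×CcnnTtAa grid (16·16=256): CCNnTtAa=8 CCNnTtaa=8 CCNnttAa=8 CCNnttaa=8 CCnnTtAa=8 CCnnTtaa=8 CCnnttAa=8 CCnnttaa=8 CcNnTtAa=16 CcNnTtaa=16 CcNnttAa=16 CcNnttaa=16 CcnnTtAa=16 CcnnTtaa=16 CcnnttAa=16 Ccnnttaa=16 ccNnTtAa=8 ccNnTtaa=8 ccNnttAa=8 ccNnttaa=8 ccnnTtAa=8 ccnnTtaa=8 ccnnttAa=8 ccnnttaa=8
cc N_ tt A_ hits 8/256; gcd=8; 8÷8/256÷8 = 1/32

P(cc N_ tt A_) = 1/32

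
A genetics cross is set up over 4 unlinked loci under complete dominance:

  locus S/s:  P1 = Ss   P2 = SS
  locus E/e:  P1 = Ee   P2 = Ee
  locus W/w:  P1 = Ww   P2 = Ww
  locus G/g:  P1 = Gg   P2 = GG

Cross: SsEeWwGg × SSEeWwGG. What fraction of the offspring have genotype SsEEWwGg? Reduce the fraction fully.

P(SsEEWwGg) = 1/32

SsEeWwGg gametes: SEWG×1, SEWg×1, SEwG×1, SEwg×1, SeWG×1, SeWg×1, SewG×1, Sewg×1, sEWG×1, sEWg×1, sEwG×1, sEwg×1, seWG×1, seWg×1, sewG×1, sewg×1
SSEeWwGG gametes: SEWG×4, SEwG×4, SeWG×4, SewG×4
SsEeWwGg×SSEeWwGG grid (16·16=256): SSEEWWGG=4 SSEEWWGg=4 SSEEWwGG=8 SSEEWwGg=8 SSEEwwGG=4 SSEEwwGg=4 SSEeWWGG=8 SSEeWWGg=8 SSEeWwGG=16 SSEeWwGg=16 SSEewwGG=8 SSEewwGg=8 SSeeWWGG=4 SSeeWWGg=4 SSeeWwGG=8 SSeeWwGg=8 SSeewwGG=4 SSeewwGg=4 SsEEWWGG=4 SsEEWWGg=4 SsEEWwGG=8 SsEEWwGg=8 SsEEwwGG=4 SsEEwwGg=4 SsEeWWGG=8 SsEeWWGg=8 SsEeWwGG=16 SsEeWwGg=16 SsEewwGG=8 SsEewwGg=8 SseeWWGG=4 SseeWWGg=4 SseeWwGG=8 SseeWwGg=8 SseewwGG=4 SseewwGg=4
SsEEWwGg hits 8/256; gcd=8; 8÷8/256÷8 = 1/32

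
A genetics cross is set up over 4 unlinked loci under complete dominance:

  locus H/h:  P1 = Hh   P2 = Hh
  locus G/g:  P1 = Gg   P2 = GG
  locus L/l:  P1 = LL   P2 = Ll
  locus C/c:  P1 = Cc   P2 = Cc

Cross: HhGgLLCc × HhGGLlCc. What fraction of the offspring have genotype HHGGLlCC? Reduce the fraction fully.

P(HHGGLlCC) = 1/64

HhGgLLCc gametes: HGLC×2, HGLc×2, HgLC×2, HgLc×2, hGLC×2, hGLc×2, hgLC×2, hgLc×2
HhGGLlCc gametes: HGLC×2, HGLc×2, HGlC×2, HGlc×2, hGLC×2, hGLc×2, hGlC×2, hGlc×2
HhGgLLCc×HhGGLlCc grid (16·16=256): HHGGLLCC=4 HHGGLLCc=8 HHGGLLcc=4 HHGGLlCC=4 HHGGLlCc=8 HHGGLlcc=4 HHGgLLCC=4 HHGgLLCc=8 HHGgLLcc=4 HHGgLlCC=4 HHGgLlCc=8 HHGgLlcc=4 HhGGLLCC=8 HhGGLLCc=16 HhGGLLcc=8 HhGGLlCC=8 HhGGLlCc=16 HhGGLlcc=8 HhGgLLCC=8 HhGgLLCc=16 HhGgLLcc=8 HhGgLlCC=8 HhGgLlCc=16 HhGgLlcc=8 hhGGLLCC=4 hhGGLLCc=8 hhGGLLcc=4 hhGGLlCC=4 hhGGLlCc=8 hhGGLlcc=4 hhGgLLCC=4 hhGgLLCc=8 hhGgLLcc=4 hhGgLlCC=4 hhGgLlCc=8 hhGgLlcc=4
HHGGLlCC hits 4/256; gcd=4; 4÷4/256÷4 = 1/64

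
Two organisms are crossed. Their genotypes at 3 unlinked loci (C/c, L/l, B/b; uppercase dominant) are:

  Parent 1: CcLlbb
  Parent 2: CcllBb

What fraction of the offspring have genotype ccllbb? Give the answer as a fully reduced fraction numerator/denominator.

CcLlbb gametes: CLb×2, Clb×2, cLb×2, clb×2
CcllBb gametes: ClB×2, Clb×2, clB×2, clb×2
CcLlbb×CcllBb grid (8·8=64): CCLlBb=4 CCLlbb=4 CCllBb=4 CCllbb=4 CcLlBb=8 CcLlbb=8 CcllBb=8 Ccllbb=8 ccLlBb=4 ccLlbb=4 ccllBb=4 ccllbb=4
ccllbb hits 4/64; gcd=4; 4÷4/64÷4 = 1/16

P(ccllbb) = 1/16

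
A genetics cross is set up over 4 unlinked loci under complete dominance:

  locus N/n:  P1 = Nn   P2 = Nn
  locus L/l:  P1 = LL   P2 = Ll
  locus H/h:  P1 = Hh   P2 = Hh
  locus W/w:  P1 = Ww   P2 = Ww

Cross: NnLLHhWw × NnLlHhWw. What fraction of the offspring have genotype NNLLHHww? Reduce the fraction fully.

P(NNLLHHww) = 1/128

NnLLHhWw gametes: NLHW×2, NLHw×2, NLhW×2, NLhw×2, nLHW×2, nLHw×2, nLhW×2, nLhw×2
NnLlHhWw gametes: NLHW×1, NLHw×1, NLhW×1, NLhw×1, NlHW×1, NlHw×1, NlhW×1, Nlhw×1, nLHW×1, nLHw×1, nLhW×1, nLhw×1, nlHW×1, nlHw×1, nlhW×1, nlhw×1
NnLLHhWw×NnLlHhWw grid (16·16=256): NNLLHHWW=2 NNLLHHWw=4 NNLLHHww=2 NNLLHhWW=4 NNLLHhWw=8 NNLLHhww=4 NNLLhhWW=2 NNLLhhWw=4 NNLLhhww=2 NNLlHHWW=2 NNLlHHWw=4 NNLlHHww=2 NNLlHhWW=4 NNLlHhWw=8 NNLlHhww=4 NNLlhhWW=2 NNLlhhWw=4 NNLlhhww=2 NnLLHHWW=4 NnLLHHWw=8 NnLLHHww=4 NnLLHhWW=8 NnLLHhWw=16 NnLLHhww=8 NnLLhhWW=4 NnLLhhWw=8 NnLLhhww=4 NnLlHHWW=4 NnLlHHWw=8 NnLlHHww=4 NnLlHhWW=8 NnLlHhWw=16 NnLlHhww=8 NnLlhhWW=4 NnLlhhWw=8 NnLlhhww=4 nnLLHHWW=2 nnLLHHWw=4 nnLLHHww=2 nnLLHhWW=4 nnLLHhWw=8 nnLLHhww=4 nnLLhhWW=2 nnLLhhWw=4 nnLLhhww=2 nnLlHHWW=2 nnLlHHWw=4 nnLlHHww=2 nnLlHhWW=4 nnLlHhWw=8 nnLlHhww=4 nnLlhhWW=2 nnLlhhWw=4 nnLlhhww=2
NNLLHHww hits 2/256; gcd=2; 2÷2/256÷2 = 1/128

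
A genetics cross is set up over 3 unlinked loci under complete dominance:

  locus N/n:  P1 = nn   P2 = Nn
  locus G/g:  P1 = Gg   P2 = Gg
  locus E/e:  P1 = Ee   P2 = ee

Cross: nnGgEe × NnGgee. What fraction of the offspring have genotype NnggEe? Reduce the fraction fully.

P(NnggEe) = 1/16

nnGgEe gametes: nGE×2, nGe×2, ngE×2, nge×2
NnGgee gametes: NGe×2, Nge×2, nGe×2, nge×2
nnGgEe×NnGgee grid (8·8=64): NnGGEe=4 NnGGee=4 NnGgEe=8 NnGgee=8 NnggEe=4 Nnggee=4 nnGGEe=4 nnGGee=4 nnGgEe=8 nnGgee=8 nnggEe=4 nnggee=4
NnggEe hits 4/64; gcd=4; 4÷4/64÷4 = 1/16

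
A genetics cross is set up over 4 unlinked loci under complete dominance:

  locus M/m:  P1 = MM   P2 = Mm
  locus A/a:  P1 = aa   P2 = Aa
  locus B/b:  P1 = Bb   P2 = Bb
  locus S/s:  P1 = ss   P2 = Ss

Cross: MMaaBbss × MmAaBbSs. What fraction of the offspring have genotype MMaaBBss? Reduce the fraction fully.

P(MMaaBBss) = 1/32

MMaaBbss gametes: MaBs×8, Mabs×8
MmAaBbSs gametes: MABS×1, MABs×1, MAbS×1, MAbs×1, MaBS×1, MaBs×1, MabS×1, Mabs×1, mABS×1, mABs×1, mAbS×1, mAbs×1, maBS×1, maBs×1, mabS×1, mabs×1
MMaaBbss×MmAaBbSs grid (16·16=256): MMAaBBSs=8 MMAaBBss=8 MMAaBbSs=16 MMAaBbss=16 MMAabbSs=8 MMAabbss=8 MMaaBBSs=8 MMaaBBss=8 MMaaBbSs=16 MMaaBbss=16 MMaabbSs=8 MMaabbss=8 MmAaBBSs=8 MmAaBBss=8 MmAaBbSs=16 MmAaBbss=16 MmAabbSs=8 MmAabbss=8 MmaaBBSs=8 MmaaBBss=8 MmaaBbSs=16 MmaaBbss=16 MmaabbSs=8 Mmaabbss=8
MMaaBBss hits 8/256; gcd=8; 8÷8/256÷8 = 1/32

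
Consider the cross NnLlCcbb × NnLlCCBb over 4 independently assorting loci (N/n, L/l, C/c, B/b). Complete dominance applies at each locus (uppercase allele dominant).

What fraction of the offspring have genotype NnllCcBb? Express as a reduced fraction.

NnLlCcbb gametes: NLCb×2, NLcb×2, NlCb×2, Nlcb×2, nLCb×2, nLcb×2, nlCb×2, nlcb×2
NnLlCCBb gametes: NLCB×2, NLCb×2, NlCB×2, NlCb×2, nLCB×2, nLCb×2, nlCB×2, nlCb×2
NnLlCcbb×NnLlCCBb grid (16·16=256): NNLLCCBb=4 NNLLCCbb=4 NNLLCcBb=4 NNLLCcbb=4 NNLlCCBb=8 NNLlCCbb=8 NNLlCcBb=8 NNLlCcbb=8 NNllCCBb=4 NNllCCbb=4 NNllCcBb=4 NNllCcbb=4 NnLLCCBb=8 NnLLCCbb=8 NnLLCcBb=8 NnLLCcbb=8 NnLlCCBb=16 NnLlCCbb=16 NnLlCcBb=16 NnLlCcbb=16 NnllCCBb=8 NnllCCbb=8 NnllCcBb=8 NnllCcbb=8 nnLLCCBb=4 nnLLCCbb=4 nnLLCcBb=4 nnLLCcbb=4 nnLlCCBb=8 nnLlCCbb=8 nnLlCcBb=8 nnLlCcbb=8 nnllCCBb=4 nnllCCbb=4 nnllCcBb=4 nnllCcbb=4
NnllCcBb hits 8/256; gcd=8; 8÷8/256÷8 = 1/32

P(NnllCcBb) = 1/32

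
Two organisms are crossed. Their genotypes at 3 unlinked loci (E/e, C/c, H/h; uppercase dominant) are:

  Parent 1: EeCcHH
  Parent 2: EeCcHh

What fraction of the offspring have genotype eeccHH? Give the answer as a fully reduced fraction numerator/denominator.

EeCcHH gametes: ECH×2, EcH×2, eCH×2, ecH×2
EeCcHh gametes: ECH×1, ECh×1, EcH×1, Ech×1, eCH×1, eCh×1, ecH×1, ech×1
EeCcHH×EeCcHh grid (8·8=64): EECCHH=2 EECCHh=2 EECcHH=4 EECcHh=4 EEccHH=2 EEccHh=2 EeCCHH=4 EeCCHh=4 EeCcHH=8 EeCcHh=8 EeccHH=4 EeccHh=4 eeCCHH=2 eeCCHh=2 eeCcHH=4 eeCcHh=4 eeccHH=2 eeccHh=2
eeccHH hits 2/64; gcd=2; 2÷2/64÷2 = 1/32

P(eeccHH) = 1/32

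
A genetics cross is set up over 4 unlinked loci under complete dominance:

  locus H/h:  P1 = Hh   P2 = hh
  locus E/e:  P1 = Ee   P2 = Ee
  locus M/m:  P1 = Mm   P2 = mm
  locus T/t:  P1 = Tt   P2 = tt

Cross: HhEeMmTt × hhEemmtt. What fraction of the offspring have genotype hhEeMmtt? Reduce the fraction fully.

HhEeMmTt gametes: HEMT×1, HEMt×1, HEmT×1, HEmt×1, HeMT×1, HeMt×1, HemT×1, Hemt×1, hEMT×1, hEMt×1, hEmT×1, hEmt×1, heMT×1, heMt×1, hemT×1, hemt×1
hhEemmtt gametes: hEmt×8, hemt×8
HhEeMmTt×hhEemmtt grid (16·16=256): HhEEMmTt=8 HhEEMmtt=8 HhEEmmTt=8 HhEEmmtt=8 HhEeMmTt=16 HhEeMmtt=16 HhEemmTt=16 HhEemmtt=16 HheeMmTt=8 HheeMmtt=8 HheemmTt=8 Hheemmtt=8 hhEEMmTt=8 hhEEMmtt=8 hhEEmmTt=8 hhEEmmtt=8 hhEeMmTt=16 hhEeMmtt=16 hhEemmTt=16 hhEemmtt=16 hheeMmTt=8 hheeMmtt=8 hheemmTt=8 hheemmtt=8
hhEeMmtt hits 16/256; gcd=16; 16÷16/256÷16 = 1/16

P(hhEeMmtt) = 1/16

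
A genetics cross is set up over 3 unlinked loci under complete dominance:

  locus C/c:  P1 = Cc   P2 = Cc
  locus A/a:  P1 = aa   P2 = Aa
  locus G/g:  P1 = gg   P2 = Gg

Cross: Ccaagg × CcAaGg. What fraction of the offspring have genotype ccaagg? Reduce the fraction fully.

Ccaagg gametes: Cag×4, cag×4
CcAaGg gametes: CAG×1, CAg×1, CaG×1, Cag×1, cAG×1, cAg×1, caG×1, cag×1
Ccaagg×CcAaGg grid (8·8=64): CCAaGg=4 CCAagg=4 CCaaGg=4 CCaagg=4 CcAaGg=8 CcAagg=8 CcaaGg=8 Ccaagg=8 ccAaGg=4 ccAagg=4 ccaaGg=4 ccaagg=4
ccaagg hits 4/64; gcd=4; 4÷4/64÷4 = 1/16

P(ccaagg) = 1/16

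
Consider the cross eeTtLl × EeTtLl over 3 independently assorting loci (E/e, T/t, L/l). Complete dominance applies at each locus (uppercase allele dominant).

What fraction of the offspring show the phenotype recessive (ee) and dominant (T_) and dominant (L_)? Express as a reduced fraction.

P(ee T_ L_) = 9/32

eeTtLl gametes: eTL×2, eTl×2, etL×2, etl×2
EeTtLl gametes: ETL×1, ETl×1, EtL×1, Etl×1, eTL×1, eTl×1, etL×1, etl×1
eeTtLl×EeTtLl grid (8·8=64): EeTTLL=2 EeTTLl=4 EeTTll=2 EeTtLL=4 EeTtLl=8 EeTtll=4 EettLL=2 EettLl=4 Eettll=2 eeTTLL=2 eeTTLl=4 eeTTll=2 eeTtLL=4 eeTtLl=8 eeTtll=4 eettLL=2 eettLl=4 eettll=2
ee T_ L_ hits 18/64; gcd=2; 18÷2/64÷2 = 9/32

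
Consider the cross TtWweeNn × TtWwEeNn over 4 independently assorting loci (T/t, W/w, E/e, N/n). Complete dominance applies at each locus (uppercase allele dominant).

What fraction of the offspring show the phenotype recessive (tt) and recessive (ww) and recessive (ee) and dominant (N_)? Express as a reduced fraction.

TtWweeNn gametes: TWeN×2, TWen×2, TweN×2, Twen×2, tWeN×2, tWen×2, tweN×2, twen×2
TtWwEeNn gametes: TWEN×1, TWEn×1, TWeN×1, TWen×1, TwEN×1, TwEn×1, TweN×1, Twen×1, tWEN×1, tWEn×1, tWeN×1, tWen×1, twEN×1, twEn×1, tweN×1, twen×1
TtWweeNn×TtWwEeNn grid (16·16=256): TTWWEeNN=2 TTWWEeNn=4 TTWWEenn=2 TTWWeeNN=2 TTWWeeNn=4 TTWWeenn=2 TTWwEeNN=4 TTWwEeNn=8 TTWwEenn=4 TTWweeNN=4 TTWweeNn=8 TTWweenn=4 TTwwEeNN=2 TTwwEeNn=4 TTwwEenn=2 TTwweeNN=2 TTwweeNn=4 TTwweenn=2 TtWWEeNN=4 TtWWEeNn=8 TtWWEenn=4 TtWWeeNN=4 TtWWeeNn=8 TtWWeenn=4 TtWwEeNN=8 TtWwEeNn=16 TtWwEenn=8 TtWweeNN=8 TtWweeNn=16 TtWweenn=8 TtwwEeNN=4 TtwwEeNn=8 TtwwEenn=4 TtwweeNN=4 TtwweeNn=8 Ttwweenn=4 ttWWEeNN=2 ttWWEeNn=4 ttWWEenn=2 ttWWeeNN=2 ttWWeeNn=4 ttWWeenn=2 ttWwEeNN=4 ttWwEeNn=8 ttWwEenn=4 ttWweeNN=4 ttWweeNn=8 ttWweenn=4 ttwwEeNN=2 ttwwEeNn=4 ttwwEenn=2 ttwweeNN=2 ttwweeNn=4 ttwweenn=2
tt ww ee N_ hits 6/256; gcd=2; 6÷2/256÷2 = 3/128

P(tt ww ee N_) = 3/128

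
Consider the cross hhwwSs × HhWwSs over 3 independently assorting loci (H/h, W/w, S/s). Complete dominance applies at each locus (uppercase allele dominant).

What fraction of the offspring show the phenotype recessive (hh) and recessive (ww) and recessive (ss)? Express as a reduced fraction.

P(hh ww ss) = 1/16

hhwwSs gametes: hwS×4, hws×4
HhWwSs gametes: HWS×1, HWs×1, HwS×1, Hws×1, hWS×1, hWs×1, hwS×1, hws×1
hhwwSs×HhWwSs grid (8·8=64): HhWwSS=4 HhWwSs=8 HhWwss=4 HhwwSS=4 HhwwSs=8 Hhwwss=4 hhWwSS=4 hhWwSs=8 hhWwss=4 hhwwSS=4 hhwwSs=8 hhwwss=4
hh ww ss hits 4/64; gcd=4; 4÷4/64÷4 = 1/16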